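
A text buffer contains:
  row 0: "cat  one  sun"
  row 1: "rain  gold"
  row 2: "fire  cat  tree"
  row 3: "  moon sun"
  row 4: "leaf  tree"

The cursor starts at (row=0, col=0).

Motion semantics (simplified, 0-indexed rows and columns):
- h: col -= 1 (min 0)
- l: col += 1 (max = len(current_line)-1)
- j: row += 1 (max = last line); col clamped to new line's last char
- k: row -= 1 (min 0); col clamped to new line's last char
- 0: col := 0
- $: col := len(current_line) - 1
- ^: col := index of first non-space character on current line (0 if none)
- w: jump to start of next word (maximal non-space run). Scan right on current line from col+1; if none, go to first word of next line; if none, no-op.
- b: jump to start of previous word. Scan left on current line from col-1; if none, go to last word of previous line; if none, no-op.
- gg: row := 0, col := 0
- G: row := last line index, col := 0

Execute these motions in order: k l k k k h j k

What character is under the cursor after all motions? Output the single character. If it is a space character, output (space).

Answer: c

Derivation:
After 1 (k): row=0 col=0 char='c'
After 2 (l): row=0 col=1 char='a'
After 3 (k): row=0 col=1 char='a'
After 4 (k): row=0 col=1 char='a'
After 5 (k): row=0 col=1 char='a'
After 6 (h): row=0 col=0 char='c'
After 7 (j): row=1 col=0 char='r'
After 8 (k): row=0 col=0 char='c'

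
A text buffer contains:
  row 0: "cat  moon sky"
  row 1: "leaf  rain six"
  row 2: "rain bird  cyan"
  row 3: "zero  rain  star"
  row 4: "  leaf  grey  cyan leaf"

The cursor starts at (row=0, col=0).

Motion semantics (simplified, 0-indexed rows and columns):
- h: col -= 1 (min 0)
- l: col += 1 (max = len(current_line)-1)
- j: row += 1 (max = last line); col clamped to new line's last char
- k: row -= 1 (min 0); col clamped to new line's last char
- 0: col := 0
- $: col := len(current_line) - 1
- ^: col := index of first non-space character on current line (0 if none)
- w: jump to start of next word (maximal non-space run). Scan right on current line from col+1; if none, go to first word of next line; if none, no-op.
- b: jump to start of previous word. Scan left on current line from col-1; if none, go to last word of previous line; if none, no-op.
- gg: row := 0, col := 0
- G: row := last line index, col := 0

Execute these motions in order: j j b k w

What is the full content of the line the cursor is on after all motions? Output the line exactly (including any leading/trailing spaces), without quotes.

After 1 (j): row=1 col=0 char='l'
After 2 (j): row=2 col=0 char='r'
After 3 (b): row=1 col=11 char='s'
After 4 (k): row=0 col=11 char='k'
After 5 (w): row=1 col=0 char='l'

Answer: leaf  rain six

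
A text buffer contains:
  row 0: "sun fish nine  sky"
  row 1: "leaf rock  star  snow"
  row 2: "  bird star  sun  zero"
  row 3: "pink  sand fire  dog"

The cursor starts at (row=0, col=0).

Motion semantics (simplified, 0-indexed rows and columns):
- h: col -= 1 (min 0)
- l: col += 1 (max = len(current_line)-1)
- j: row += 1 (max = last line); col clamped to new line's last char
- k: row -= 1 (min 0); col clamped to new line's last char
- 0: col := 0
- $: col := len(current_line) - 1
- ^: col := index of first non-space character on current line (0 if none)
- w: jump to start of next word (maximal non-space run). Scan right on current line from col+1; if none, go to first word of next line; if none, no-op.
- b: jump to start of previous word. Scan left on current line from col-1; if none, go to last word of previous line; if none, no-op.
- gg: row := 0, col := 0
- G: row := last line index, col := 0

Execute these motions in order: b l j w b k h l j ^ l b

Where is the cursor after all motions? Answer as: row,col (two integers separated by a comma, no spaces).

After 1 (b): row=0 col=0 char='s'
After 2 (l): row=0 col=1 char='u'
After 3 (j): row=1 col=1 char='e'
After 4 (w): row=1 col=5 char='r'
After 5 (b): row=1 col=0 char='l'
After 6 (k): row=0 col=0 char='s'
After 7 (h): row=0 col=0 char='s'
After 8 (l): row=0 col=1 char='u'
After 9 (j): row=1 col=1 char='e'
After 10 (^): row=1 col=0 char='l'
After 11 (l): row=1 col=1 char='e'
After 12 (b): row=1 col=0 char='l'

Answer: 1,0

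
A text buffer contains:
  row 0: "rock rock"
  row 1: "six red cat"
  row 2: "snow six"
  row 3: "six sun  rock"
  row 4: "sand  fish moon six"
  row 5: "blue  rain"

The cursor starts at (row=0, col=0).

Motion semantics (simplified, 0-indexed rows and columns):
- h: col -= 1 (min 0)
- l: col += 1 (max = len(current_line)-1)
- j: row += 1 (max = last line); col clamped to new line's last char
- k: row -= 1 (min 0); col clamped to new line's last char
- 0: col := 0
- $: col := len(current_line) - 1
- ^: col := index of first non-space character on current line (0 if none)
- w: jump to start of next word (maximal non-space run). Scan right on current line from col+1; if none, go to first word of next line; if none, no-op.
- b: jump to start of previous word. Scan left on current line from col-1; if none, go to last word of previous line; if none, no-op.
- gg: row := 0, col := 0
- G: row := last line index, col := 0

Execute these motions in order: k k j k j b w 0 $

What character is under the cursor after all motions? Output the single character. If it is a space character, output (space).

Answer: t

Derivation:
After 1 (k): row=0 col=0 char='r'
After 2 (k): row=0 col=0 char='r'
After 3 (j): row=1 col=0 char='s'
After 4 (k): row=0 col=0 char='r'
After 5 (j): row=1 col=0 char='s'
After 6 (b): row=0 col=5 char='r'
After 7 (w): row=1 col=0 char='s'
After 8 (0): row=1 col=0 char='s'
After 9 ($): row=1 col=10 char='t'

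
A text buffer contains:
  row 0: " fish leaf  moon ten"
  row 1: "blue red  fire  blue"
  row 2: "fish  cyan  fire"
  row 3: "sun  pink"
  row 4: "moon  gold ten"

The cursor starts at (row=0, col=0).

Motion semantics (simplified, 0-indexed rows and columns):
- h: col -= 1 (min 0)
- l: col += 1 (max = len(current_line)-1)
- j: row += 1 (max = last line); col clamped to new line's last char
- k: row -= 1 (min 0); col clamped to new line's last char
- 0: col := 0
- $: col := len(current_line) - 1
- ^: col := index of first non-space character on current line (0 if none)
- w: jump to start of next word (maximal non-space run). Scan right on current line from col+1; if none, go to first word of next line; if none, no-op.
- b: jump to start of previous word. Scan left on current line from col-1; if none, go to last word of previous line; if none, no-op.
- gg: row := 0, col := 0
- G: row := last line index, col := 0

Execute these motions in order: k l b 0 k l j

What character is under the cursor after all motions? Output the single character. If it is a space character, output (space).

Answer: l

Derivation:
After 1 (k): row=0 col=0 char='_'
After 2 (l): row=0 col=1 char='f'
After 3 (b): row=0 col=1 char='f'
After 4 (0): row=0 col=0 char='_'
After 5 (k): row=0 col=0 char='_'
After 6 (l): row=0 col=1 char='f'
After 7 (j): row=1 col=1 char='l'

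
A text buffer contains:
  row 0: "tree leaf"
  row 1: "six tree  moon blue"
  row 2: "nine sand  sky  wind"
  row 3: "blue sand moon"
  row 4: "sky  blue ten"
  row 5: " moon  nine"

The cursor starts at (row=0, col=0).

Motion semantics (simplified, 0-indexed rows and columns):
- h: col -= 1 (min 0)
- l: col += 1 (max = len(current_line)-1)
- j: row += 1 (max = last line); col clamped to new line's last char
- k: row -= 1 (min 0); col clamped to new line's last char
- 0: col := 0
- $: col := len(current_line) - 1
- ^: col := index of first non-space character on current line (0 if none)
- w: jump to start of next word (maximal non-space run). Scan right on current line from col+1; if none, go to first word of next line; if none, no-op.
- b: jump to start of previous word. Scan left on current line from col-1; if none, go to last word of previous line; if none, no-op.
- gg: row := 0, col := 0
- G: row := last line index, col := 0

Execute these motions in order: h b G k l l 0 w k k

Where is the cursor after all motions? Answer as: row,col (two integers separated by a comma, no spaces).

Answer: 2,5

Derivation:
After 1 (h): row=0 col=0 char='t'
After 2 (b): row=0 col=0 char='t'
After 3 (G): row=5 col=0 char='_'
After 4 (k): row=4 col=0 char='s'
After 5 (l): row=4 col=1 char='k'
After 6 (l): row=4 col=2 char='y'
After 7 (0): row=4 col=0 char='s'
After 8 (w): row=4 col=5 char='b'
After 9 (k): row=3 col=5 char='s'
After 10 (k): row=2 col=5 char='s'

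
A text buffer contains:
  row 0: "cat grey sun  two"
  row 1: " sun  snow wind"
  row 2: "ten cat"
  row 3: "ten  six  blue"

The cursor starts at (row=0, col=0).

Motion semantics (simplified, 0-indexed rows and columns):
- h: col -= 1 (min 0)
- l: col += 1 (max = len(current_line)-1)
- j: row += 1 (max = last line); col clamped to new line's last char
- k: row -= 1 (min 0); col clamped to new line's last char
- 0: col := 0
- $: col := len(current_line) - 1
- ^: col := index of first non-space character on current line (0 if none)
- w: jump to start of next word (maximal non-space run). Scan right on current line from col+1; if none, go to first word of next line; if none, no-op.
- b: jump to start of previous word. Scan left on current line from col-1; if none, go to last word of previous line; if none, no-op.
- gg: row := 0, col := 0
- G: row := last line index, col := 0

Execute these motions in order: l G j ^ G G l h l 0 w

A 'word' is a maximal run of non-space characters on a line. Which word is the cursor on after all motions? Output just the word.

After 1 (l): row=0 col=1 char='a'
After 2 (G): row=3 col=0 char='t'
After 3 (j): row=3 col=0 char='t'
After 4 (^): row=3 col=0 char='t'
After 5 (G): row=3 col=0 char='t'
After 6 (G): row=3 col=0 char='t'
After 7 (l): row=3 col=1 char='e'
After 8 (h): row=3 col=0 char='t'
After 9 (l): row=3 col=1 char='e'
After 10 (0): row=3 col=0 char='t'
After 11 (w): row=3 col=5 char='s'

Answer: six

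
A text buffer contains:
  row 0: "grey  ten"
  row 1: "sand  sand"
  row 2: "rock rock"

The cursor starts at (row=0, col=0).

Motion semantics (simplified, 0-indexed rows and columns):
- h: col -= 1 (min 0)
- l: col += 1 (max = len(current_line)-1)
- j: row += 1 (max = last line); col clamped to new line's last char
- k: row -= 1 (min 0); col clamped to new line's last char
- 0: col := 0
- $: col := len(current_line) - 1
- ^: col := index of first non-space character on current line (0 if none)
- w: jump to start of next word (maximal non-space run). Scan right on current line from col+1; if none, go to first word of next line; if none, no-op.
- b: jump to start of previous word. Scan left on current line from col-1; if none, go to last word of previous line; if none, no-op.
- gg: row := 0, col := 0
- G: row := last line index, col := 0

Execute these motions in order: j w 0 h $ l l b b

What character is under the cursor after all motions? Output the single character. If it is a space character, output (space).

After 1 (j): row=1 col=0 char='s'
After 2 (w): row=1 col=6 char='s'
After 3 (0): row=1 col=0 char='s'
After 4 (h): row=1 col=0 char='s'
After 5 ($): row=1 col=9 char='d'
After 6 (l): row=1 col=9 char='d'
After 7 (l): row=1 col=9 char='d'
After 8 (b): row=1 col=6 char='s'
After 9 (b): row=1 col=0 char='s'

Answer: s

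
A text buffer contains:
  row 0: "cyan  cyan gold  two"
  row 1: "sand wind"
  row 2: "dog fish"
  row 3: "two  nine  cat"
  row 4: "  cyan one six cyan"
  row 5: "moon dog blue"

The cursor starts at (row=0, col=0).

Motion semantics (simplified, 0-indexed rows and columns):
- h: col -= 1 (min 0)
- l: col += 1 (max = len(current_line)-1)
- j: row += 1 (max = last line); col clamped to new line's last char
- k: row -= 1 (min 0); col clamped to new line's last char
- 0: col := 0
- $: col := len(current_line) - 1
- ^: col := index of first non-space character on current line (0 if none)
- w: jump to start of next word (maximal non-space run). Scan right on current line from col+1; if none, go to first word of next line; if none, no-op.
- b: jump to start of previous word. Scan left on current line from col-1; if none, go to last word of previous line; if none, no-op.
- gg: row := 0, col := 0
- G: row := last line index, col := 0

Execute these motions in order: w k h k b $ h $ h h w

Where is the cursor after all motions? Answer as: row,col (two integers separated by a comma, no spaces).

After 1 (w): row=0 col=6 char='c'
After 2 (k): row=0 col=6 char='c'
After 3 (h): row=0 col=5 char='_'
After 4 (k): row=0 col=5 char='_'
After 5 (b): row=0 col=0 char='c'
After 6 ($): row=0 col=19 char='o'
After 7 (h): row=0 col=18 char='w'
After 8 ($): row=0 col=19 char='o'
After 9 (h): row=0 col=18 char='w'
After 10 (h): row=0 col=17 char='t'
After 11 (w): row=1 col=0 char='s'

Answer: 1,0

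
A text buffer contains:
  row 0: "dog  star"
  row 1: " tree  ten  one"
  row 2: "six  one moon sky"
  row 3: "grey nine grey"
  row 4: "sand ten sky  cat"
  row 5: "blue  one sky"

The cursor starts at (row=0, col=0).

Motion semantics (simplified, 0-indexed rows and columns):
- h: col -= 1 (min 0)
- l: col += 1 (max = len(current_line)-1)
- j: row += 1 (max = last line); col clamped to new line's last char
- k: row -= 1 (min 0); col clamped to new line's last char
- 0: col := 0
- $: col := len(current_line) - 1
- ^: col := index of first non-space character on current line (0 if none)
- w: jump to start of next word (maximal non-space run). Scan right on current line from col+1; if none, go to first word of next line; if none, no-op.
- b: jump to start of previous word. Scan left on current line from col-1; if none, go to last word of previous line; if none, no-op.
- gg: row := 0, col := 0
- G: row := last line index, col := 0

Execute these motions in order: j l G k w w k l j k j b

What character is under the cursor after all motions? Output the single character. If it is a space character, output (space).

Answer: s

Derivation:
After 1 (j): row=1 col=0 char='_'
After 2 (l): row=1 col=1 char='t'
After 3 (G): row=5 col=0 char='b'
After 4 (k): row=4 col=0 char='s'
After 5 (w): row=4 col=5 char='t'
After 6 (w): row=4 col=9 char='s'
After 7 (k): row=3 col=9 char='_'
After 8 (l): row=3 col=10 char='g'
After 9 (j): row=4 col=10 char='k'
After 10 (k): row=3 col=10 char='g'
After 11 (j): row=4 col=10 char='k'
After 12 (b): row=4 col=9 char='s'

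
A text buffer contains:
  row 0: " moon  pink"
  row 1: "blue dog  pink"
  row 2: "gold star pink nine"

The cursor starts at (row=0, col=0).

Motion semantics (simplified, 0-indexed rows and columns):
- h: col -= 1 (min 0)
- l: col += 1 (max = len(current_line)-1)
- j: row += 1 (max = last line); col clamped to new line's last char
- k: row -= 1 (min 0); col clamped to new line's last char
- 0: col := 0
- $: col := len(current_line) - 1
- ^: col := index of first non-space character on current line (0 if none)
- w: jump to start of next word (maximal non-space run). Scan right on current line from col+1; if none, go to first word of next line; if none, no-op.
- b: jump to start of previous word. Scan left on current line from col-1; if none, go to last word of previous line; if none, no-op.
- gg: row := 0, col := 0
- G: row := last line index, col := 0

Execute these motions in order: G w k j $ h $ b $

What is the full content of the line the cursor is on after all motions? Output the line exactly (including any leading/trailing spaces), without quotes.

After 1 (G): row=2 col=0 char='g'
After 2 (w): row=2 col=5 char='s'
After 3 (k): row=1 col=5 char='d'
After 4 (j): row=2 col=5 char='s'
After 5 ($): row=2 col=18 char='e'
After 6 (h): row=2 col=17 char='n'
After 7 ($): row=2 col=18 char='e'
After 8 (b): row=2 col=15 char='n'
After 9 ($): row=2 col=18 char='e'

Answer: gold star pink nine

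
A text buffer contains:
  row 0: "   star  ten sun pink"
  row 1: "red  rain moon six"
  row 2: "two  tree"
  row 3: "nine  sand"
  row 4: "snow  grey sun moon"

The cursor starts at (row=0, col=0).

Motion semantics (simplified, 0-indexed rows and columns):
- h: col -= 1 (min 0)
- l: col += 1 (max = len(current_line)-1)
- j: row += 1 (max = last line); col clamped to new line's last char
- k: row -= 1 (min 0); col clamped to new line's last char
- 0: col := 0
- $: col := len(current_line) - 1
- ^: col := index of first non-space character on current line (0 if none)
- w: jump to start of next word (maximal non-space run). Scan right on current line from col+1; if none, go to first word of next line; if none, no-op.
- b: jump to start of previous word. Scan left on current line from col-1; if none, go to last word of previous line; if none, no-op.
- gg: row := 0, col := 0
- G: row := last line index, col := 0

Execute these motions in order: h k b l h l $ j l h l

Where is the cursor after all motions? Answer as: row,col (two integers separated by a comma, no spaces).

Answer: 1,17

Derivation:
After 1 (h): row=0 col=0 char='_'
After 2 (k): row=0 col=0 char='_'
After 3 (b): row=0 col=0 char='_'
After 4 (l): row=0 col=1 char='_'
After 5 (h): row=0 col=0 char='_'
After 6 (l): row=0 col=1 char='_'
After 7 ($): row=0 col=20 char='k'
After 8 (j): row=1 col=17 char='x'
After 9 (l): row=1 col=17 char='x'
After 10 (h): row=1 col=16 char='i'
After 11 (l): row=1 col=17 char='x'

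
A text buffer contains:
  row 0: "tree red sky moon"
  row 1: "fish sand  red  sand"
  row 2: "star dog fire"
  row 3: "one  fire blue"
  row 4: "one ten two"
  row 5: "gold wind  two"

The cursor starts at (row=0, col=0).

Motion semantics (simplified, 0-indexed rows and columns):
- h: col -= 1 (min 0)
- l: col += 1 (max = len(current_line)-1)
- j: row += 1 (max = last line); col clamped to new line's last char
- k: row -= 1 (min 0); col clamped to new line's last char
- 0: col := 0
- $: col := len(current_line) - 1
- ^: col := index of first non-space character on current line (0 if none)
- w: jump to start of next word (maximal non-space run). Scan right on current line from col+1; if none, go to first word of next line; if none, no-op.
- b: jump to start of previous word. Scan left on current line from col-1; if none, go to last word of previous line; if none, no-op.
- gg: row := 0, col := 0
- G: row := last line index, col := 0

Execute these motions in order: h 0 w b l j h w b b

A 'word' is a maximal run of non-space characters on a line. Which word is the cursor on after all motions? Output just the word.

Answer: moon

Derivation:
After 1 (h): row=0 col=0 char='t'
After 2 (0): row=0 col=0 char='t'
After 3 (w): row=0 col=5 char='r'
After 4 (b): row=0 col=0 char='t'
After 5 (l): row=0 col=1 char='r'
After 6 (j): row=1 col=1 char='i'
After 7 (h): row=1 col=0 char='f'
After 8 (w): row=1 col=5 char='s'
After 9 (b): row=1 col=0 char='f'
After 10 (b): row=0 col=13 char='m'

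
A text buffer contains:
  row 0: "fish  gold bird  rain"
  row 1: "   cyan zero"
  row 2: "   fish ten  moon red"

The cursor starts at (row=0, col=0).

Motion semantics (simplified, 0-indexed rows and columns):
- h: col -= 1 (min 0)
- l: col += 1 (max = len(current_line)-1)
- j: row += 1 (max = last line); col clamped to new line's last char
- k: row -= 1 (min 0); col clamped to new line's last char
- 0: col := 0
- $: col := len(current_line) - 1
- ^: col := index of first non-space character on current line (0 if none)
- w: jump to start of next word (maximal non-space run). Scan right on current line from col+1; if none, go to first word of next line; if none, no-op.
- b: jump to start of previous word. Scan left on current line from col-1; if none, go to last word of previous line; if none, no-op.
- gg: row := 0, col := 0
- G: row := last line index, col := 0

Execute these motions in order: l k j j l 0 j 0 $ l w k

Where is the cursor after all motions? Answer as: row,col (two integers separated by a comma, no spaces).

Answer: 1,11

Derivation:
After 1 (l): row=0 col=1 char='i'
After 2 (k): row=0 col=1 char='i'
After 3 (j): row=1 col=1 char='_'
After 4 (j): row=2 col=1 char='_'
After 5 (l): row=2 col=2 char='_'
After 6 (0): row=2 col=0 char='_'
After 7 (j): row=2 col=0 char='_'
After 8 (0): row=2 col=0 char='_'
After 9 ($): row=2 col=20 char='d'
After 10 (l): row=2 col=20 char='d'
After 11 (w): row=2 col=20 char='d'
After 12 (k): row=1 col=11 char='o'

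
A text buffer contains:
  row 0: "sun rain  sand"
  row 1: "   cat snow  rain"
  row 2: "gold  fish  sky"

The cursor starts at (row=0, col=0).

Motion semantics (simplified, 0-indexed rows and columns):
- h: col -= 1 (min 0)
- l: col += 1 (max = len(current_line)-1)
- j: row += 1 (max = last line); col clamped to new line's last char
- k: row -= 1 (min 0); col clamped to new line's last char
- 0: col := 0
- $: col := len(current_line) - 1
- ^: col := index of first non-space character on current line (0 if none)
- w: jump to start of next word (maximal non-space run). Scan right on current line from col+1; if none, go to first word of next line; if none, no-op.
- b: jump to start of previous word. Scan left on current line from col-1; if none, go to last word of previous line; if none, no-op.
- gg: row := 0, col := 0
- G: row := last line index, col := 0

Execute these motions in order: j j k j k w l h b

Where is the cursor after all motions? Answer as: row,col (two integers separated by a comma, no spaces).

Answer: 0,10

Derivation:
After 1 (j): row=1 col=0 char='_'
After 2 (j): row=2 col=0 char='g'
After 3 (k): row=1 col=0 char='_'
After 4 (j): row=2 col=0 char='g'
After 5 (k): row=1 col=0 char='_'
After 6 (w): row=1 col=3 char='c'
After 7 (l): row=1 col=4 char='a'
After 8 (h): row=1 col=3 char='c'
After 9 (b): row=0 col=10 char='s'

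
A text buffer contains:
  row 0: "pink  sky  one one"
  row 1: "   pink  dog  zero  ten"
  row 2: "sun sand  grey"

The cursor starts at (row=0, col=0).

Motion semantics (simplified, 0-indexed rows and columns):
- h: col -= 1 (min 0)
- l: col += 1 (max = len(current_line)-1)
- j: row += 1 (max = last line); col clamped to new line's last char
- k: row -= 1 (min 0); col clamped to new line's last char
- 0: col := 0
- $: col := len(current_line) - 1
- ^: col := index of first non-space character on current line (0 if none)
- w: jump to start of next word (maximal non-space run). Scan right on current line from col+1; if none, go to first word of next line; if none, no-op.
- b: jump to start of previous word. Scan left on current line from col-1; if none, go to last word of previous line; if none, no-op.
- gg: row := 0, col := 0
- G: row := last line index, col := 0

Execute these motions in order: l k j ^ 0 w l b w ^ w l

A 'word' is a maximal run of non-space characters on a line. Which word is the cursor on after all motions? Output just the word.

After 1 (l): row=0 col=1 char='i'
After 2 (k): row=0 col=1 char='i'
After 3 (j): row=1 col=1 char='_'
After 4 (^): row=1 col=3 char='p'
After 5 (0): row=1 col=0 char='_'
After 6 (w): row=1 col=3 char='p'
After 7 (l): row=1 col=4 char='i'
After 8 (b): row=1 col=3 char='p'
After 9 (w): row=1 col=9 char='d'
After 10 (^): row=1 col=3 char='p'
After 11 (w): row=1 col=9 char='d'
After 12 (l): row=1 col=10 char='o'

Answer: dog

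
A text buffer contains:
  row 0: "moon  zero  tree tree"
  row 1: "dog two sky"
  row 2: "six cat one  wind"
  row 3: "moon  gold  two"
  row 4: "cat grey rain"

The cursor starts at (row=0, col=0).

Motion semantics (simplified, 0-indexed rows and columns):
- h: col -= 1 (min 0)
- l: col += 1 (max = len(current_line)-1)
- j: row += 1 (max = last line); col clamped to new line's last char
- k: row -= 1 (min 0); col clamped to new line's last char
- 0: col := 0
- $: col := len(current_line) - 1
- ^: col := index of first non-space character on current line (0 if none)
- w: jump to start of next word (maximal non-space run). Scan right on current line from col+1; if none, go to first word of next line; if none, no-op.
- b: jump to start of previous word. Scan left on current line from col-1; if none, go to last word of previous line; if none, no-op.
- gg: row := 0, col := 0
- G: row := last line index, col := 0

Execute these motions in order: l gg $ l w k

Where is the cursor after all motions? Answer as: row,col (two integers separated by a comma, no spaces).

Answer: 0,0

Derivation:
After 1 (l): row=0 col=1 char='o'
After 2 (gg): row=0 col=0 char='m'
After 3 ($): row=0 col=20 char='e'
After 4 (l): row=0 col=20 char='e'
After 5 (w): row=1 col=0 char='d'
After 6 (k): row=0 col=0 char='m'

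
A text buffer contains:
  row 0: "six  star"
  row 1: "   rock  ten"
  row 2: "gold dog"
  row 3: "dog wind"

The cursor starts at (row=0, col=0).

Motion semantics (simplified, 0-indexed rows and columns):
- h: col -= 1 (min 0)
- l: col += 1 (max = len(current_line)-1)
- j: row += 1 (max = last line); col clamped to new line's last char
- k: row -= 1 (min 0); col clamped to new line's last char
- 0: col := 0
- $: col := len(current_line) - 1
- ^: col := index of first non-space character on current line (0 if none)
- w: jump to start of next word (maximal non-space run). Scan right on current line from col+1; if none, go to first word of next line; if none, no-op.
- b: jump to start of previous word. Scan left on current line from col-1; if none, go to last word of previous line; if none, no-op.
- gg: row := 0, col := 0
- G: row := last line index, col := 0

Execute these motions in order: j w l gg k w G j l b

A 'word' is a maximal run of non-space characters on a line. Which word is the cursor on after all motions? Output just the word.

Answer: dog

Derivation:
After 1 (j): row=1 col=0 char='_'
After 2 (w): row=1 col=3 char='r'
After 3 (l): row=1 col=4 char='o'
After 4 (gg): row=0 col=0 char='s'
After 5 (k): row=0 col=0 char='s'
After 6 (w): row=0 col=5 char='s'
After 7 (G): row=3 col=0 char='d'
After 8 (j): row=3 col=0 char='d'
After 9 (l): row=3 col=1 char='o'
After 10 (b): row=3 col=0 char='d'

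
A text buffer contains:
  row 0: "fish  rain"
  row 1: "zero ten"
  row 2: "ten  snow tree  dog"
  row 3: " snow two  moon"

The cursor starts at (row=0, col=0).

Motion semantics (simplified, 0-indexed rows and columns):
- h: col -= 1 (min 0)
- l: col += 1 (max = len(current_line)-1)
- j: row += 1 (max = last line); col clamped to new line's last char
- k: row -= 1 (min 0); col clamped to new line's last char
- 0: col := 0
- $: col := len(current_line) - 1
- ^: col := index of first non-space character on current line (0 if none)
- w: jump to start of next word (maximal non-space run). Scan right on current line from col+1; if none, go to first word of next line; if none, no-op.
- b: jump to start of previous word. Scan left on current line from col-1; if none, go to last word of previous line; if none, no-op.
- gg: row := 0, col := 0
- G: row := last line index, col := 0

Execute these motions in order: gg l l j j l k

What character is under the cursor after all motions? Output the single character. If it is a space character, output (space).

Answer: o

Derivation:
After 1 (gg): row=0 col=0 char='f'
After 2 (l): row=0 col=1 char='i'
After 3 (l): row=0 col=2 char='s'
After 4 (j): row=1 col=2 char='r'
After 5 (j): row=2 col=2 char='n'
After 6 (l): row=2 col=3 char='_'
After 7 (k): row=1 col=3 char='o'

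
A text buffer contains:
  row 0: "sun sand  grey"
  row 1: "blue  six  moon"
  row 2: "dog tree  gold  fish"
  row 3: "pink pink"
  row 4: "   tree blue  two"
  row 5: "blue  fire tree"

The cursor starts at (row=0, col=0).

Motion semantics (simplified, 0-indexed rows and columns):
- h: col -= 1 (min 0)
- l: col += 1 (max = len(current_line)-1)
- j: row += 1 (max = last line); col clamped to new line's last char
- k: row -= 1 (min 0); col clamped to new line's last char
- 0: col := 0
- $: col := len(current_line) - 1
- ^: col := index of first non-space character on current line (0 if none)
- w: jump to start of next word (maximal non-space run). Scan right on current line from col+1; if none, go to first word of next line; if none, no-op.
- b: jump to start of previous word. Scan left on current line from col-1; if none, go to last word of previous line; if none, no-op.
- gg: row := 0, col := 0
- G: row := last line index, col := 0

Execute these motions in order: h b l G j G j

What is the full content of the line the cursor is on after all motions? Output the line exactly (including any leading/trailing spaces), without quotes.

Answer: blue  fire tree

Derivation:
After 1 (h): row=0 col=0 char='s'
After 2 (b): row=0 col=0 char='s'
After 3 (l): row=0 col=1 char='u'
After 4 (G): row=5 col=0 char='b'
After 5 (j): row=5 col=0 char='b'
After 6 (G): row=5 col=0 char='b'
After 7 (j): row=5 col=0 char='b'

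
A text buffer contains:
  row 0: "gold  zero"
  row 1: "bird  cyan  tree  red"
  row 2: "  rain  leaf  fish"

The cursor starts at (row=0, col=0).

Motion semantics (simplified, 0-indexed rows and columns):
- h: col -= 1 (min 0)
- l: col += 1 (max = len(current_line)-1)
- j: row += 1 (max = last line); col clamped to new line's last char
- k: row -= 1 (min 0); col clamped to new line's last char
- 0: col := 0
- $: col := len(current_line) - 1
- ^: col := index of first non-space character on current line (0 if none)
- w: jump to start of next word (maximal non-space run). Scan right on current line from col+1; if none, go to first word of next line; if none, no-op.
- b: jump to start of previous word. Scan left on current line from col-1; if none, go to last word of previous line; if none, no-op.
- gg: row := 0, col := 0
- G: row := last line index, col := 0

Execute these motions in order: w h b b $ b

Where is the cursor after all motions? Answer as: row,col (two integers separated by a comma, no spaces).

After 1 (w): row=0 col=6 char='z'
After 2 (h): row=0 col=5 char='_'
After 3 (b): row=0 col=0 char='g'
After 4 (b): row=0 col=0 char='g'
After 5 ($): row=0 col=9 char='o'
After 6 (b): row=0 col=6 char='z'

Answer: 0,6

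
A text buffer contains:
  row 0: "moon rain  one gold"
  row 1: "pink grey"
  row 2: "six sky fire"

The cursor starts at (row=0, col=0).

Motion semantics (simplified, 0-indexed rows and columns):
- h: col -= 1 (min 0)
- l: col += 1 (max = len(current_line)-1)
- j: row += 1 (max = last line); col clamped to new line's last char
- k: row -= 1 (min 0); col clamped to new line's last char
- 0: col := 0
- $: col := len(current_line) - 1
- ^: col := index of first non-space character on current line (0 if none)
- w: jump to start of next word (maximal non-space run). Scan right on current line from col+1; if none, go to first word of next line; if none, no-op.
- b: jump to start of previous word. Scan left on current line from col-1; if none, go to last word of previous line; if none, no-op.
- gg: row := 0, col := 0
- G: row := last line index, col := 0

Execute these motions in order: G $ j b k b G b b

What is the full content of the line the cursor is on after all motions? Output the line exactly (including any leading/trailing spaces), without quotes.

After 1 (G): row=2 col=0 char='s'
After 2 ($): row=2 col=11 char='e'
After 3 (j): row=2 col=11 char='e'
After 4 (b): row=2 col=8 char='f'
After 5 (k): row=1 col=8 char='y'
After 6 (b): row=1 col=5 char='g'
After 7 (G): row=2 col=0 char='s'
After 8 (b): row=1 col=5 char='g'
After 9 (b): row=1 col=0 char='p'

Answer: pink grey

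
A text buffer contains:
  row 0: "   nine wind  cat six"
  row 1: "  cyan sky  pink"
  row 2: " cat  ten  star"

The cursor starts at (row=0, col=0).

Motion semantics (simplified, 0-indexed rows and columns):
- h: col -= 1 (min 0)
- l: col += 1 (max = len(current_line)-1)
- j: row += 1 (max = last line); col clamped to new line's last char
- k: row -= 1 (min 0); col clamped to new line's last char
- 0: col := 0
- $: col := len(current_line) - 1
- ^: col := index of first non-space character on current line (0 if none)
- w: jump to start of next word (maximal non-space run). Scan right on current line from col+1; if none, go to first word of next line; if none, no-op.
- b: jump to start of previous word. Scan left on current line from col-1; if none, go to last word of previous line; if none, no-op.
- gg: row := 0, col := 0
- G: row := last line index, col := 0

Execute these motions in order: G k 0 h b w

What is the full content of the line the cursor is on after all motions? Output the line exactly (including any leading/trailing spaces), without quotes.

After 1 (G): row=2 col=0 char='_'
After 2 (k): row=1 col=0 char='_'
After 3 (0): row=1 col=0 char='_'
After 4 (h): row=1 col=0 char='_'
After 5 (b): row=0 col=18 char='s'
After 6 (w): row=1 col=2 char='c'

Answer:   cyan sky  pink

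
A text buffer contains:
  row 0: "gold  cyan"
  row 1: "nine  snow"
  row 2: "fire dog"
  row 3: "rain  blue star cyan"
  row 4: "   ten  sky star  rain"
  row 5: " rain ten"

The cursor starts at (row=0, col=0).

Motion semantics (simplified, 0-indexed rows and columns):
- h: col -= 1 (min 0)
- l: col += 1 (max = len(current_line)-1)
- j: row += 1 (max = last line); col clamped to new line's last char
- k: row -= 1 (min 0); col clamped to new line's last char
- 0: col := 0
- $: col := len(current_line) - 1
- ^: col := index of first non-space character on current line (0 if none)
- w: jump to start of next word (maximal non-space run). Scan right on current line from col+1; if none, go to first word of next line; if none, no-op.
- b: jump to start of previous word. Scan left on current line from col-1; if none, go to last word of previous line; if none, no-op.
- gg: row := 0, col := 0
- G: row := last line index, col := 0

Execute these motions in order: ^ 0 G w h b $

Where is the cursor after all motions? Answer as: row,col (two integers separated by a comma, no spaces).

After 1 (^): row=0 col=0 char='g'
After 2 (0): row=0 col=0 char='g'
After 3 (G): row=5 col=0 char='_'
After 4 (w): row=5 col=1 char='r'
After 5 (h): row=5 col=0 char='_'
After 6 (b): row=4 col=18 char='r'
After 7 ($): row=4 col=21 char='n'

Answer: 4,21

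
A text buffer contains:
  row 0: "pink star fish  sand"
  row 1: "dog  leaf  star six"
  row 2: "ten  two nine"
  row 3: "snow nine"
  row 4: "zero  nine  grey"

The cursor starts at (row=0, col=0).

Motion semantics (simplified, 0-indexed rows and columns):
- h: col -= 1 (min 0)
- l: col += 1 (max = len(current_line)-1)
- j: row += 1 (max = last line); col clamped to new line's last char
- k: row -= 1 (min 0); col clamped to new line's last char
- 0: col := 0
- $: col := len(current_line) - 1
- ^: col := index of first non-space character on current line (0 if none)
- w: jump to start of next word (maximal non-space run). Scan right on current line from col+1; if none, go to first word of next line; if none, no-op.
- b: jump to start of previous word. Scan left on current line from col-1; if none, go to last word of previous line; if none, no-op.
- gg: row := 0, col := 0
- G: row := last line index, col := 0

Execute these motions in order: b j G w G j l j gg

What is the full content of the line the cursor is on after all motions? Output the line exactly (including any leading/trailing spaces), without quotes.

Answer: pink star fish  sand

Derivation:
After 1 (b): row=0 col=0 char='p'
After 2 (j): row=1 col=0 char='d'
After 3 (G): row=4 col=0 char='z'
After 4 (w): row=4 col=6 char='n'
After 5 (G): row=4 col=0 char='z'
After 6 (j): row=4 col=0 char='z'
After 7 (l): row=4 col=1 char='e'
After 8 (j): row=4 col=1 char='e'
After 9 (gg): row=0 col=0 char='p'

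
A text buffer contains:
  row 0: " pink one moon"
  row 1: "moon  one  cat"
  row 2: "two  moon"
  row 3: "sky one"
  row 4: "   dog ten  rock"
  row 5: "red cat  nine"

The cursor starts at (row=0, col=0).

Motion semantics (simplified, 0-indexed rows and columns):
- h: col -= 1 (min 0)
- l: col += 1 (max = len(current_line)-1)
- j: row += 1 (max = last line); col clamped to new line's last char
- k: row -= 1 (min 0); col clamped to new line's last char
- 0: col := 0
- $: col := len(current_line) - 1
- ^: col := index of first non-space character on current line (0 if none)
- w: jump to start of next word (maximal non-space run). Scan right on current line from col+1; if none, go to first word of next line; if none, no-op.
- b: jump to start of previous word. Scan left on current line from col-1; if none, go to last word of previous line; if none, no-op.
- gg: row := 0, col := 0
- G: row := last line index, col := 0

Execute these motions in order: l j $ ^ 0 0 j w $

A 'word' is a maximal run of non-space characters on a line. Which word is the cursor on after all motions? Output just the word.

Answer: moon

Derivation:
After 1 (l): row=0 col=1 char='p'
After 2 (j): row=1 col=1 char='o'
After 3 ($): row=1 col=13 char='t'
After 4 (^): row=1 col=0 char='m'
After 5 (0): row=1 col=0 char='m'
After 6 (0): row=1 col=0 char='m'
After 7 (j): row=2 col=0 char='t'
After 8 (w): row=2 col=5 char='m'
After 9 ($): row=2 col=8 char='n'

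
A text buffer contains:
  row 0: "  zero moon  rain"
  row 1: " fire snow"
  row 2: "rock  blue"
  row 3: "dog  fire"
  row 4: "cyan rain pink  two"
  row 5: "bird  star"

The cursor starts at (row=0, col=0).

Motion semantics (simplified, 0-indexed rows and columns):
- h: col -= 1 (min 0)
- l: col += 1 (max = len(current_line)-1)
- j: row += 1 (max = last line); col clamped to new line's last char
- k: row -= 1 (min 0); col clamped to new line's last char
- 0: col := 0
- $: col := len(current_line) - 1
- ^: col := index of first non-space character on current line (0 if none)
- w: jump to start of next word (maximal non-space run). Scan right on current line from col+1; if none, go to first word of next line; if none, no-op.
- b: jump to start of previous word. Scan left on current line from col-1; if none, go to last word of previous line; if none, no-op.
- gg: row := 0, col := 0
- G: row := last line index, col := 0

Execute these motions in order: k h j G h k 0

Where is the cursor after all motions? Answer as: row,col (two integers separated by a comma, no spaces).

After 1 (k): row=0 col=0 char='_'
After 2 (h): row=0 col=0 char='_'
After 3 (j): row=1 col=0 char='_'
After 4 (G): row=5 col=0 char='b'
After 5 (h): row=5 col=0 char='b'
After 6 (k): row=4 col=0 char='c'
After 7 (0): row=4 col=0 char='c'

Answer: 4,0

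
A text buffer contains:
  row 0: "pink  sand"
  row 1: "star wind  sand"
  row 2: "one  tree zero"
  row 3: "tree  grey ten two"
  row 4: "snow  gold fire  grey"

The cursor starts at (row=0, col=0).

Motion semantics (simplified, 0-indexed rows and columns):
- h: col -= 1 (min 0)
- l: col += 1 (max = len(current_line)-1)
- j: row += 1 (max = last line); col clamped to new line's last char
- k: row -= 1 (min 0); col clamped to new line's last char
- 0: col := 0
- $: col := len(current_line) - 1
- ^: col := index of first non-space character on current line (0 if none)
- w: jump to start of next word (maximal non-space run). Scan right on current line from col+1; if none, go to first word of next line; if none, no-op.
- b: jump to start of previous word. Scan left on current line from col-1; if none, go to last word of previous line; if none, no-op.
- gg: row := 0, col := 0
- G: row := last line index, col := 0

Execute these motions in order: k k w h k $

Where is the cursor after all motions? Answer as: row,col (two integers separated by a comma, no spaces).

After 1 (k): row=0 col=0 char='p'
After 2 (k): row=0 col=0 char='p'
After 3 (w): row=0 col=6 char='s'
After 4 (h): row=0 col=5 char='_'
After 5 (k): row=0 col=5 char='_'
After 6 ($): row=0 col=9 char='d'

Answer: 0,9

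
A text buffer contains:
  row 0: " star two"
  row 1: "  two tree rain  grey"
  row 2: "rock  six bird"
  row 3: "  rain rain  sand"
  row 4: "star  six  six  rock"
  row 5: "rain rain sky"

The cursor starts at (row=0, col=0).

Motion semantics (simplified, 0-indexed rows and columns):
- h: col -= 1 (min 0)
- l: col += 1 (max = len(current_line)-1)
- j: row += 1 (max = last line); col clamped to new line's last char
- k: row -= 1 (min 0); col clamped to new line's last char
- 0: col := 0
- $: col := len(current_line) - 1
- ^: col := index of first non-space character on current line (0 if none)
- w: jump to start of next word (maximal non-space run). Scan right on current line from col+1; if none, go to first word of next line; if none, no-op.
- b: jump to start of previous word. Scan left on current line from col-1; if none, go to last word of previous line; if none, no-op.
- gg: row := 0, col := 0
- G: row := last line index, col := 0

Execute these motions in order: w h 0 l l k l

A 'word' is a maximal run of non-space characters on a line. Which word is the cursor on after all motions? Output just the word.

Answer: star

Derivation:
After 1 (w): row=0 col=1 char='s'
After 2 (h): row=0 col=0 char='_'
After 3 (0): row=0 col=0 char='_'
After 4 (l): row=0 col=1 char='s'
After 5 (l): row=0 col=2 char='t'
After 6 (k): row=0 col=2 char='t'
After 7 (l): row=0 col=3 char='a'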